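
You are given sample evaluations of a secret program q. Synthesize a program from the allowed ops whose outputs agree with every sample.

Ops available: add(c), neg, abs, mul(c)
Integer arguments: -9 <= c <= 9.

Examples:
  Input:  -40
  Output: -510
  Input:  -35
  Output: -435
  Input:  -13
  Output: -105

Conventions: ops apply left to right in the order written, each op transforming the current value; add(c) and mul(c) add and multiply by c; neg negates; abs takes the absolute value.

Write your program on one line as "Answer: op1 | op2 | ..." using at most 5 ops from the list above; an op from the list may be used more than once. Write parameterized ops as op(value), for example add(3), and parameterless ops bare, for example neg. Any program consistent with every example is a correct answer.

add(6) | mul(3) | abs | mul(-5)

Check, running the answer program on each example:
  -40 -> -34 -> -102 -> 102 -> -510
  -35 -> -29 -> -87 -> 87 -> -435
  -13 -> -7 -> -21 -> 21 -> -105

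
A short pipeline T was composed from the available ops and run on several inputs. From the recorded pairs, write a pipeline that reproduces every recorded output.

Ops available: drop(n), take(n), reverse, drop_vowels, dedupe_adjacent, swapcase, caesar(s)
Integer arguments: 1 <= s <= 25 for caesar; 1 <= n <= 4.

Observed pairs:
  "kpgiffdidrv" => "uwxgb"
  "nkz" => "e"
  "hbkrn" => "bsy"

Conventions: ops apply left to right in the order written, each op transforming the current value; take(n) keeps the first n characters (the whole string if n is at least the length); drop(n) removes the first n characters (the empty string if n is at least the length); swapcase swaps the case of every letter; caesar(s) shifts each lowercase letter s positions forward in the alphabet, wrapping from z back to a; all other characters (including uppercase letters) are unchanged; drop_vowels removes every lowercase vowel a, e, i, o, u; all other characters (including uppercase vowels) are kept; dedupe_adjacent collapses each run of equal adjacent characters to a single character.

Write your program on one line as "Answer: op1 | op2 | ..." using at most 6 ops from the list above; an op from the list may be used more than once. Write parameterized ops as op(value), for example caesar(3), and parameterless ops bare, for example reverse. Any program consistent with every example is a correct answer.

drop_vowels | reverse | dedupe_adjacent | drop(2) | caesar(17)

Check, running the answer program on each example:
  "kpgiffdidrv" -> "kpgffddrv" -> "vrddffgpk" -> "vrdfgpk" -> "dfgpk" -> "uwxgb"
  "nkz" -> "nkz" -> "zkn" -> "zkn" -> "n" -> "e"
  "hbkrn" -> "hbkrn" -> "nrkbh" -> "nrkbh" -> "kbh" -> "bsy"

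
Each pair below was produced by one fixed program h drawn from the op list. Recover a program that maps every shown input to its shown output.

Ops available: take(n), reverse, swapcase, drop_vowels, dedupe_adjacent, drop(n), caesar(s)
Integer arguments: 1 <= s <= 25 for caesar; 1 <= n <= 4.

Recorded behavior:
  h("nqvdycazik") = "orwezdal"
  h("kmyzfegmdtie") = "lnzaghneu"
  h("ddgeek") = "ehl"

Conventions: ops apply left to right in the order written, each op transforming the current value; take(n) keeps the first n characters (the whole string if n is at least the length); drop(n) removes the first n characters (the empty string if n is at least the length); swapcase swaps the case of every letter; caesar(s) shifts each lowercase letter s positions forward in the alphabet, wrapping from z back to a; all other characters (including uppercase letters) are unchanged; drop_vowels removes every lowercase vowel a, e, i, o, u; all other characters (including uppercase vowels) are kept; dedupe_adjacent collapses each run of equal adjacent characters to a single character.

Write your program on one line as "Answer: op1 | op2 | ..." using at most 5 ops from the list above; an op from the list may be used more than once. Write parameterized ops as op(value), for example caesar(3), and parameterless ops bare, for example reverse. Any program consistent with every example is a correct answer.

drop_vowels | caesar(17) | caesar(10) | dedupe_adjacent

Check, running the answer program on each example:
  "nqvdycazik" -> "nqvdyczk" -> "ehmuptqb" -> "orwezdal" -> "orwezdal"
  "kmyzfegmdtie" -> "kmyzfgmdt" -> "bdpqwxduk" -> "lnzaghneu" -> "lnzaghneu"
  "ddgeek" -> "ddgk" -> "uuxb" -> "eehl" -> "ehl"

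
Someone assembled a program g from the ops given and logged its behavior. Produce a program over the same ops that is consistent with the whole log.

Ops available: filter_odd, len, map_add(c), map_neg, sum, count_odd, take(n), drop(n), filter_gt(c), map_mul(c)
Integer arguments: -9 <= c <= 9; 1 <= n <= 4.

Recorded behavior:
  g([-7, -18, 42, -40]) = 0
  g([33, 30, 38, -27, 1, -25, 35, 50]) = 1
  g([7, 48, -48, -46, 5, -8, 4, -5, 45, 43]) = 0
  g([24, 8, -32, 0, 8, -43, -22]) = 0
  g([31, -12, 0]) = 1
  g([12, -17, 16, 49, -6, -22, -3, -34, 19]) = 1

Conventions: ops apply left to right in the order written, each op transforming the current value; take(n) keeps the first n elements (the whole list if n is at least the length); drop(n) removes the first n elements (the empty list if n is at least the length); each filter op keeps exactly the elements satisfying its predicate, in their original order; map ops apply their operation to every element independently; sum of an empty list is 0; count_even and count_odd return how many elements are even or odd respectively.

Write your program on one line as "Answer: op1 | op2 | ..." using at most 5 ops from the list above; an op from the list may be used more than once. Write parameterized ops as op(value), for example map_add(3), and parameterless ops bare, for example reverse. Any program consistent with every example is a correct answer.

filter_odd | take(2) | filter_gt(9) | count_odd

Check, running the answer program on each example:
  [-7, -18, 42, -40] -> [-7] -> [-7] -> [] -> 0
  [33, 30, 38, -27, 1, -25, 35, 50] -> [33, -27, 1, -25, 35] -> [33, -27] -> [33] -> 1
  [7, 48, -48, -46, 5, -8, 4, -5, 45, 43] -> [7, 5, -5, 45, 43] -> [7, 5] -> [] -> 0
  [24, 8, -32, 0, 8, -43, -22] -> [-43] -> [-43] -> [] -> 0
  [31, -12, 0] -> [31] -> [31] -> [31] -> 1
  [12, -17, 16, 49, -6, -22, -3, -34, 19] -> [-17, 49, -3, 19] -> [-17, 49] -> [49] -> 1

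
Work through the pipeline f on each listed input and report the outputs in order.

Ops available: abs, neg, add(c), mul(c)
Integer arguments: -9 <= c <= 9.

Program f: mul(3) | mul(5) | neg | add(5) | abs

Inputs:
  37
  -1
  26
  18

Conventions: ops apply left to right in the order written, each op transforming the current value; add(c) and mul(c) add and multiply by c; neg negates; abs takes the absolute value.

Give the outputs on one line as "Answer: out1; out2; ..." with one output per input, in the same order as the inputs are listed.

Execution, op by op:
  37 -> 111 -> 555 -> -555 -> -550 -> 550
  -1 -> -3 -> -15 -> 15 -> 20 -> 20
  26 -> 78 -> 390 -> -390 -> -385 -> 385
  18 -> 54 -> 270 -> -270 -> -265 -> 265

550; 20; 385; 265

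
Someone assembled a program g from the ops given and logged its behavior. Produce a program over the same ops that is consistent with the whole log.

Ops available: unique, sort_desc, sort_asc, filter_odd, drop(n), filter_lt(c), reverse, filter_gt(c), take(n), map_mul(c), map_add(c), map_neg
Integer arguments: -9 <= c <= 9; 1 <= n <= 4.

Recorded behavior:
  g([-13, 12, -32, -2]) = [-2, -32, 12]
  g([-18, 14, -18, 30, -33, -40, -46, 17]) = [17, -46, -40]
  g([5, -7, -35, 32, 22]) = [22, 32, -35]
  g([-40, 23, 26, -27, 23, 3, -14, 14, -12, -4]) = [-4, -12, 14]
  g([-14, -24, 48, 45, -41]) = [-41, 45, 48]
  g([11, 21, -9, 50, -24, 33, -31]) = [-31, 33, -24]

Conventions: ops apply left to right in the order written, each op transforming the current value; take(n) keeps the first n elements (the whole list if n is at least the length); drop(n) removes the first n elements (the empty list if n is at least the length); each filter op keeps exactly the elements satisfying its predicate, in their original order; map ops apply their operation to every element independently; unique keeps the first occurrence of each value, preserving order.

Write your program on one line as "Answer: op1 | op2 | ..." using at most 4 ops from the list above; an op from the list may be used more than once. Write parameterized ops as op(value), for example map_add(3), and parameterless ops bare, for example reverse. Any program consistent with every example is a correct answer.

map_neg | reverse | map_neg | take(3)

Check, running the answer program on each example:
  [-13, 12, -32, -2] -> [13, -12, 32, 2] -> [2, 32, -12, 13] -> [-2, -32, 12, -13] -> [-2, -32, 12]
  [-18, 14, -18, 30, -33, -40, -46, 17] -> [18, -14, 18, -30, 33, 40, 46, -17] -> [-17, 46, 40, 33, -30, 18, -14, 18] -> [17, -46, -40, -33, 30, -18, 14, -18] -> [17, -46, -40]
  [5, -7, -35, 32, 22] -> [-5, 7, 35, -32, -22] -> [-22, -32, 35, 7, -5] -> [22, 32, -35, -7, 5] -> [22, 32, -35]
  [-40, 23, 26, -27, 23, 3, -14, 14, -12, -4] -> [40, -23, -26, 27, -23, -3, 14, -14, 12, 4] -> [4, 12, -14, 14, -3, -23, 27, -26, -23, 40] -> [-4, -12, 14, -14, 3, 23, -27, 26, 23, -40] -> [-4, -12, 14]
  [-14, -24, 48, 45, -41] -> [14, 24, -48, -45, 41] -> [41, -45, -48, 24, 14] -> [-41, 45, 48, -24, -14] -> [-41, 45, 48]
  [11, 21, -9, 50, -24, 33, -31] -> [-11, -21, 9, -50, 24, -33, 31] -> [31, -33, 24, -50, 9, -21, -11] -> [-31, 33, -24, 50, -9, 21, 11] -> [-31, 33, -24]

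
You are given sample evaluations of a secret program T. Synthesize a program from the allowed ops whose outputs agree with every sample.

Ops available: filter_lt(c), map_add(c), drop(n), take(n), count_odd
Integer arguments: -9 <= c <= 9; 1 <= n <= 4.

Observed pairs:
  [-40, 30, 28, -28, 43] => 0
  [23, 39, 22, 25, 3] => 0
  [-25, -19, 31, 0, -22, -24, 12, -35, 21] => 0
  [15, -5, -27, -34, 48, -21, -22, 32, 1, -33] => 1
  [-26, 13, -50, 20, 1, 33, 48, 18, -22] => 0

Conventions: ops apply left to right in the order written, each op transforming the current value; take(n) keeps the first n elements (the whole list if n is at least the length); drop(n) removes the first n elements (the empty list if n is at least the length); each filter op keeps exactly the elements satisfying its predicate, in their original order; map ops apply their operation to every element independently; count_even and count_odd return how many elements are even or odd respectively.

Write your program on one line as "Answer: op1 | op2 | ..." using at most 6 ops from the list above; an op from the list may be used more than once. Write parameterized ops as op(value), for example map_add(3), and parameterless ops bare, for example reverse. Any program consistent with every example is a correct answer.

drop(2) | filter_lt(8) | filter_lt(-6) | map_add(-3) | drop(3) | count_odd

Check, running the answer program on each example:
  [-40, 30, 28, -28, 43] -> [28, -28, 43] -> [-28] -> [-28] -> [-31] -> [] -> 0
  [23, 39, 22, 25, 3] -> [22, 25, 3] -> [3] -> [] -> [] -> [] -> 0
  [-25, -19, 31, 0, -22, -24, 12, -35, 21] -> [31, 0, -22, -24, 12, -35, 21] -> [0, -22, -24, -35] -> [-22, -24, -35] -> [-25, -27, -38] -> [] -> 0
  [15, -5, -27, -34, 48, -21, -22, 32, 1, -33] -> [-27, -34, 48, -21, -22, 32, 1, -33] -> [-27, -34, -21, -22, 1, -33] -> [-27, -34, -21, -22, -33] -> [-30, -37, -24, -25, -36] -> [-25, -36] -> 1
  [-26, 13, -50, 20, 1, 33, 48, 18, -22] -> [-50, 20, 1, 33, 48, 18, -22] -> [-50, 1, -22] -> [-50, -22] -> [-53, -25] -> [] -> 0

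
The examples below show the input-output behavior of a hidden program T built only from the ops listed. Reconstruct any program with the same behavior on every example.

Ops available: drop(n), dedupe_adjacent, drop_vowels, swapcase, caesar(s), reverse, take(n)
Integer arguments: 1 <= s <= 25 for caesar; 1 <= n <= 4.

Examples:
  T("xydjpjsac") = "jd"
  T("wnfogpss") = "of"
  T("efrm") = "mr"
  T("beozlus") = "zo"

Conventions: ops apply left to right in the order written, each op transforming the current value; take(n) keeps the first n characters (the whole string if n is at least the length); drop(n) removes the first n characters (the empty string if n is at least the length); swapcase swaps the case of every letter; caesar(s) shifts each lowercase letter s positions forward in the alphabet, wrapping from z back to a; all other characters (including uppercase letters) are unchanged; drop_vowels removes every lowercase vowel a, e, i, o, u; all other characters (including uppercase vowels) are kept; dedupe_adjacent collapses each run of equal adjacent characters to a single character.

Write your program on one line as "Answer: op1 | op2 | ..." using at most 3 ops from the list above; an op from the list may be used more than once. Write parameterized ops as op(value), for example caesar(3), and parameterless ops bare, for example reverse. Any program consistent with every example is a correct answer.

take(4) | drop(2) | reverse

Check, running the answer program on each example:
  "xydjpjsac" -> "xydj" -> "dj" -> "jd"
  "wnfogpss" -> "wnfo" -> "fo" -> "of"
  "efrm" -> "efrm" -> "rm" -> "mr"
  "beozlus" -> "beoz" -> "oz" -> "zo"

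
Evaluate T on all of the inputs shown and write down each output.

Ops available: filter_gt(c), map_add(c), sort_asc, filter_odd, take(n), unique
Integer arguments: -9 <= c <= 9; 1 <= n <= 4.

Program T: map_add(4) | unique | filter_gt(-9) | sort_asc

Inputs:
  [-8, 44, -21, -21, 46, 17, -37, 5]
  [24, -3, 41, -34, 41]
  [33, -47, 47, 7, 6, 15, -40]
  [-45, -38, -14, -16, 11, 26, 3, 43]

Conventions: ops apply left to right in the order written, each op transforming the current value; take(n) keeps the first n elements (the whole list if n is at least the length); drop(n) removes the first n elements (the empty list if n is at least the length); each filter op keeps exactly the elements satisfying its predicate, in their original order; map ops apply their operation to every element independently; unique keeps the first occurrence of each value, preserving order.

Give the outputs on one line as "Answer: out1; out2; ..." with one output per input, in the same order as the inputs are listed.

[-4, 9, 21, 48, 50]; [1, 28, 45]; [10, 11, 19, 37, 51]; [7, 15, 30, 47]

Execution, op by op:
  [-8, 44, -21, -21, 46, 17, -37, 5] -> [-4, 48, -17, -17, 50, 21, -33, 9] -> [-4, 48, -17, 50, 21, -33, 9] -> [-4, 48, 50, 21, 9] -> [-4, 9, 21, 48, 50]
  [24, -3, 41, -34, 41] -> [28, 1, 45, -30, 45] -> [28, 1, 45, -30] -> [28, 1, 45] -> [1, 28, 45]
  [33, -47, 47, 7, 6, 15, -40] -> [37, -43, 51, 11, 10, 19, -36] -> [37, -43, 51, 11, 10, 19, -36] -> [37, 51, 11, 10, 19] -> [10, 11, 19, 37, 51]
  [-45, -38, -14, -16, 11, 26, 3, 43] -> [-41, -34, -10, -12, 15, 30, 7, 47] -> [-41, -34, -10, -12, 15, 30, 7, 47] -> [15, 30, 7, 47] -> [7, 15, 30, 47]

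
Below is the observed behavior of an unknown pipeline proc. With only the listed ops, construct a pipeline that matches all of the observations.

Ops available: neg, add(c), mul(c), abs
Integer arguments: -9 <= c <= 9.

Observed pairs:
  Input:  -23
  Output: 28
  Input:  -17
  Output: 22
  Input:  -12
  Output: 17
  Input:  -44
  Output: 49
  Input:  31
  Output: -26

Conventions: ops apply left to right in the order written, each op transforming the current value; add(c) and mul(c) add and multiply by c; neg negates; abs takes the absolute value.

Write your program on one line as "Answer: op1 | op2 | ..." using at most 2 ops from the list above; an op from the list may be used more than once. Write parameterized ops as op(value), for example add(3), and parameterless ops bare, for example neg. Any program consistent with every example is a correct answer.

neg | add(5)

Check, running the answer program on each example:
  -23 -> 23 -> 28
  -17 -> 17 -> 22
  -12 -> 12 -> 17
  -44 -> 44 -> 49
  31 -> -31 -> -26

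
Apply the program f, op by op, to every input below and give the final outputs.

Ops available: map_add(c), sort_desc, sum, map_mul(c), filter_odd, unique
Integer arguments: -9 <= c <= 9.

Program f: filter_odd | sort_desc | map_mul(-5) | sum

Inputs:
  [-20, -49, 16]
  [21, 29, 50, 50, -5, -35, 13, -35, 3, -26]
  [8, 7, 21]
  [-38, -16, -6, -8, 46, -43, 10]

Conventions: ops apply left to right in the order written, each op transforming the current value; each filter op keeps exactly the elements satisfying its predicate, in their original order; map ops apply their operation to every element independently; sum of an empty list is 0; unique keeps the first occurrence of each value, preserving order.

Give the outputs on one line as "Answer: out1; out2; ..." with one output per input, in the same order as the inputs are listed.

245; 45; -140; 215

Execution, op by op:
  [-20, -49, 16] -> [-49] -> [-49] -> [245] -> 245
  [21, 29, 50, 50, -5, -35, 13, -35, 3, -26] -> [21, 29, -5, -35, 13, -35, 3] -> [29, 21, 13, 3, -5, -35, -35] -> [-145, -105, -65, -15, 25, 175, 175] -> 45
  [8, 7, 21] -> [7, 21] -> [21, 7] -> [-105, -35] -> -140
  [-38, -16, -6, -8, 46, -43, 10] -> [-43] -> [-43] -> [215] -> 215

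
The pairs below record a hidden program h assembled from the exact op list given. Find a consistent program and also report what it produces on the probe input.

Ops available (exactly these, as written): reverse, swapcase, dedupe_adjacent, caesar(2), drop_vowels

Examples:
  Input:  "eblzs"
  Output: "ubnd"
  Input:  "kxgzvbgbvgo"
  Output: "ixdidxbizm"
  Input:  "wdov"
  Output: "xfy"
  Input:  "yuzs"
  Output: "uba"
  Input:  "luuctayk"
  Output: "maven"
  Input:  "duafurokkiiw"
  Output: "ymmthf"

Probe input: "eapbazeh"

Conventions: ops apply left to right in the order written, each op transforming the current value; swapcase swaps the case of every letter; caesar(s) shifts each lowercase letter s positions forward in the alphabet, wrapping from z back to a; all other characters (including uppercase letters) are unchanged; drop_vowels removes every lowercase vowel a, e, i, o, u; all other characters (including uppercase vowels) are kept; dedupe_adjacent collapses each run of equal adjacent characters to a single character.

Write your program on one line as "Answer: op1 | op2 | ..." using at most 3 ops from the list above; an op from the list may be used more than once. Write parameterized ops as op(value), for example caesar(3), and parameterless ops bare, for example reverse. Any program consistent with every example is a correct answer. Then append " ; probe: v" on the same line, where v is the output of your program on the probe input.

drop_vowels | caesar(2) | reverse ; probe: "jbdr"

Check, running the answer program on each example:
  "eblzs" -> "blzs" -> "dnbu" -> "ubnd"
  "kxgzvbgbvgo" -> "kxgzvbgbvg" -> "mzibxdidxi" -> "ixdidxbizm"
  "wdov" -> "wdv" -> "yfx" -> "xfy"
  "yuzs" -> "yzs" -> "abu" -> "uba"
  "luuctayk" -> "lctyk" -> "nevam" -> "maven"
  "duafurokkiiw" -> "dfrkkw" -> "fhtmmy" -> "ymmthf"
  probe: "eapbazeh" -> "pbzh" -> "rdbj" -> "jbdr"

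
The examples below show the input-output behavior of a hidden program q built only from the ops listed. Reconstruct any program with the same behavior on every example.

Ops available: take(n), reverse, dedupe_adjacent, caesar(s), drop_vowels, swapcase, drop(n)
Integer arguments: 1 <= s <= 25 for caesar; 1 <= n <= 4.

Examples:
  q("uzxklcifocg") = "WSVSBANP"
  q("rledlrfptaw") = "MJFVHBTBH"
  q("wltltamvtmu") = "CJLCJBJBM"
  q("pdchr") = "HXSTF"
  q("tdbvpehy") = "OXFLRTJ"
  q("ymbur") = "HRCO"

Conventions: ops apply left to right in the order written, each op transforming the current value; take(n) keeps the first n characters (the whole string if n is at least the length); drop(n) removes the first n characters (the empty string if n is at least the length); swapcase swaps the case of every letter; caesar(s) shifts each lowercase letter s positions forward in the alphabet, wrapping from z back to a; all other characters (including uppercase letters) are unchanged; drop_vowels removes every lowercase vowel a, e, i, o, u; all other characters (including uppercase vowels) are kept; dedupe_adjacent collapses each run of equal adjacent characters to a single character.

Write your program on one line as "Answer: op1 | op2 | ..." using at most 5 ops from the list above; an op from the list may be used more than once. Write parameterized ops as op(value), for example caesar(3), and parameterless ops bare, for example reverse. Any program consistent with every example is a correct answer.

drop_vowels | caesar(16) | reverse | swapcase

Check, running the answer program on each example:
  "uzxklcifocg" -> "zxklcfcg" -> "pnabsvsw" -> "wsvsbanp" -> "WSVSBANP"
  "rledlrfptaw" -> "rldlrfptw" -> "hbtbhvfjm" -> "mjfvhbtbh" -> "MJFVHBTBH"
  "wltltamvtmu" -> "wltltmvtm" -> "mbjbjcljc" -> "cjlcjbjbm" -> "CJLCJBJBM"
  "pdchr" -> "pdchr" -> "ftsxh" -> "hxstf" -> "HXSTF"
  "tdbvpehy" -> "tdbvphy" -> "jtrlfxo" -> "oxflrtj" -> "OXFLRTJ"
  "ymbur" -> "ymbr" -> "ocrh" -> "hrco" -> "HRCO"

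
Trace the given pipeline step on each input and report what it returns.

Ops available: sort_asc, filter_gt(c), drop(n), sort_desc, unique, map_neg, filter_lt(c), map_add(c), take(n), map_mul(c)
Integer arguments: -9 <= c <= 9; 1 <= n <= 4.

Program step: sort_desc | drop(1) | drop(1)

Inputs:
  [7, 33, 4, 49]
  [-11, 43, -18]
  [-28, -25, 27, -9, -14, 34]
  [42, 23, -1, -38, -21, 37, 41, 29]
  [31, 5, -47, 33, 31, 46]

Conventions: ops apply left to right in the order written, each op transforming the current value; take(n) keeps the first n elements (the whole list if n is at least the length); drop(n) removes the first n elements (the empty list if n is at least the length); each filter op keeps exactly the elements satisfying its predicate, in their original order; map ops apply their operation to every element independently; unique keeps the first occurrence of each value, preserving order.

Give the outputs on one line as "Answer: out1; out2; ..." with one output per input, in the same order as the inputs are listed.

[7, 4]; [-18]; [-9, -14, -25, -28]; [37, 29, 23, -1, -21, -38]; [31, 31, 5, -47]

Execution, op by op:
  [7, 33, 4, 49] -> [49, 33, 7, 4] -> [33, 7, 4] -> [7, 4]
  [-11, 43, -18] -> [43, -11, -18] -> [-11, -18] -> [-18]
  [-28, -25, 27, -9, -14, 34] -> [34, 27, -9, -14, -25, -28] -> [27, -9, -14, -25, -28] -> [-9, -14, -25, -28]
  [42, 23, -1, -38, -21, 37, 41, 29] -> [42, 41, 37, 29, 23, -1, -21, -38] -> [41, 37, 29, 23, -1, -21, -38] -> [37, 29, 23, -1, -21, -38]
  [31, 5, -47, 33, 31, 46] -> [46, 33, 31, 31, 5, -47] -> [33, 31, 31, 5, -47] -> [31, 31, 5, -47]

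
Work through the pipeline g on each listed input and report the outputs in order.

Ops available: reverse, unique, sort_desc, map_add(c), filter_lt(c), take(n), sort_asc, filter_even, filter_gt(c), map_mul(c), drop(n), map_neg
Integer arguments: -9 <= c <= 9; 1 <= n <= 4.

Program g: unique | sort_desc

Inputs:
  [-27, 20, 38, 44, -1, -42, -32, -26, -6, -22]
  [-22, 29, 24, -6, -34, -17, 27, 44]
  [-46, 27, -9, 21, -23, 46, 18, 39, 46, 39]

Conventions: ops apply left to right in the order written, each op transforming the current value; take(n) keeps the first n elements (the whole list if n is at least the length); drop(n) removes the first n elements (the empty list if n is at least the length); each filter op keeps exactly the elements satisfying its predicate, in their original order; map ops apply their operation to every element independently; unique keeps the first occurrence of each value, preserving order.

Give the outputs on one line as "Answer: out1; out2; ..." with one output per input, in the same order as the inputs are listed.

Execution, op by op:
  [-27, 20, 38, 44, -1, -42, -32, -26, -6, -22] -> [-27, 20, 38, 44, -1, -42, -32, -26, -6, -22] -> [44, 38, 20, -1, -6, -22, -26, -27, -32, -42]
  [-22, 29, 24, -6, -34, -17, 27, 44] -> [-22, 29, 24, -6, -34, -17, 27, 44] -> [44, 29, 27, 24, -6, -17, -22, -34]
  [-46, 27, -9, 21, -23, 46, 18, 39, 46, 39] -> [-46, 27, -9, 21, -23, 46, 18, 39] -> [46, 39, 27, 21, 18, -9, -23, -46]

[44, 38, 20, -1, -6, -22, -26, -27, -32, -42]; [44, 29, 27, 24, -6, -17, -22, -34]; [46, 39, 27, 21, 18, -9, -23, -46]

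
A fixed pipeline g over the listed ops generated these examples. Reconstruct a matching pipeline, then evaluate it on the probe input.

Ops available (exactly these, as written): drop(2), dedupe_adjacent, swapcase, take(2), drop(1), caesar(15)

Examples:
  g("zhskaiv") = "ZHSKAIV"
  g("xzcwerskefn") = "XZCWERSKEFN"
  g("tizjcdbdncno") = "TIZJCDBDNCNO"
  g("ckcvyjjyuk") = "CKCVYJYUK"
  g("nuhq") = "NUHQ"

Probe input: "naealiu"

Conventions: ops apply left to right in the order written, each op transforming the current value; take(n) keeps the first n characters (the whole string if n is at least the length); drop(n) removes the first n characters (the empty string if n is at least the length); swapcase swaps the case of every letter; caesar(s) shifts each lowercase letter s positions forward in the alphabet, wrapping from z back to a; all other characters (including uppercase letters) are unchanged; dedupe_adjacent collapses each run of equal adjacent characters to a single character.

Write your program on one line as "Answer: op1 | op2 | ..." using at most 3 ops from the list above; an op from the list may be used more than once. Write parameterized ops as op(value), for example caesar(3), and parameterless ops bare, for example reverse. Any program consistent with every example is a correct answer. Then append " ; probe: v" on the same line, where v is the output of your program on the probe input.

swapcase | dedupe_adjacent ; probe: "NAEALIU"

Check, running the answer program on each example:
  "zhskaiv" -> "ZHSKAIV" -> "ZHSKAIV"
  "xzcwerskefn" -> "XZCWERSKEFN" -> "XZCWERSKEFN"
  "tizjcdbdncno" -> "TIZJCDBDNCNO" -> "TIZJCDBDNCNO"
  "ckcvyjjyuk" -> "CKCVYJJYUK" -> "CKCVYJYUK"
  "nuhq" -> "NUHQ" -> "NUHQ"
  probe: "naealiu" -> "NAEALIU" -> "NAEALIU"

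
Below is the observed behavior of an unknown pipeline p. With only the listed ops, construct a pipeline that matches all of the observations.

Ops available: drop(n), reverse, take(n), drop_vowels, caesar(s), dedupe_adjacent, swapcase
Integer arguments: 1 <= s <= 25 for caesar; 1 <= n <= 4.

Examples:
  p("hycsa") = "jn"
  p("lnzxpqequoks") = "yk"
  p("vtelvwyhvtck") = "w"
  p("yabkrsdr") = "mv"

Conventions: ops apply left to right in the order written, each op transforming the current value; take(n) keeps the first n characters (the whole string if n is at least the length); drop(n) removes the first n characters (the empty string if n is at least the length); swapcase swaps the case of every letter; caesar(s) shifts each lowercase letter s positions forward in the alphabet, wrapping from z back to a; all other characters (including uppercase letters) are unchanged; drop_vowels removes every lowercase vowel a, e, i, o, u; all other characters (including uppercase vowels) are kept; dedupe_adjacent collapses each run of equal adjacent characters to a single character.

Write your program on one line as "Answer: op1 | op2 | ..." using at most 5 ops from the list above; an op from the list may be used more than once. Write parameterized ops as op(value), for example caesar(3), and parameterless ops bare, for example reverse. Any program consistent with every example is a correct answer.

drop_vowels | take(3) | drop(1) | caesar(11) | drop_vowels

Check, running the answer program on each example:
  "hycsa" -> "hycs" -> "hyc" -> "yc" -> "jn" -> "jn"
  "lnzxpqequoks" -> "lnzxpqqks" -> "lnz" -> "nz" -> "yk" -> "yk"
  "vtelvwyhvtck" -> "vtlvwyhvtck" -> "vtl" -> "tl" -> "ew" -> "w"
  "yabkrsdr" -> "ybkrsdr" -> "ybk" -> "bk" -> "mv" -> "mv"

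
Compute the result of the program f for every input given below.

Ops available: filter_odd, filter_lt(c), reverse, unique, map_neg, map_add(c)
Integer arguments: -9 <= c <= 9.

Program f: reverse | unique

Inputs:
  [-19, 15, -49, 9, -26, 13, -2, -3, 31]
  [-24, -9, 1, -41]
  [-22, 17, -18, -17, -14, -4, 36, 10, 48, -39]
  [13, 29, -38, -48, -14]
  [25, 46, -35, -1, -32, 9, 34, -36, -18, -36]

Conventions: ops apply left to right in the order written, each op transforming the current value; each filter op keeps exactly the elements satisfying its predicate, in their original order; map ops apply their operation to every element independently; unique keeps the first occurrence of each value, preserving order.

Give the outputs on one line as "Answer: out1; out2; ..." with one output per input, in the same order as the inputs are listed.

Execution, op by op:
  [-19, 15, -49, 9, -26, 13, -2, -3, 31] -> [31, -3, -2, 13, -26, 9, -49, 15, -19] -> [31, -3, -2, 13, -26, 9, -49, 15, -19]
  [-24, -9, 1, -41] -> [-41, 1, -9, -24] -> [-41, 1, -9, -24]
  [-22, 17, -18, -17, -14, -4, 36, 10, 48, -39] -> [-39, 48, 10, 36, -4, -14, -17, -18, 17, -22] -> [-39, 48, 10, 36, -4, -14, -17, -18, 17, -22]
  [13, 29, -38, -48, -14] -> [-14, -48, -38, 29, 13] -> [-14, -48, -38, 29, 13]
  [25, 46, -35, -1, -32, 9, 34, -36, -18, -36] -> [-36, -18, -36, 34, 9, -32, -1, -35, 46, 25] -> [-36, -18, 34, 9, -32, -1, -35, 46, 25]

[31, -3, -2, 13, -26, 9, -49, 15, -19]; [-41, 1, -9, -24]; [-39, 48, 10, 36, -4, -14, -17, -18, 17, -22]; [-14, -48, -38, 29, 13]; [-36, -18, 34, 9, -32, -1, -35, 46, 25]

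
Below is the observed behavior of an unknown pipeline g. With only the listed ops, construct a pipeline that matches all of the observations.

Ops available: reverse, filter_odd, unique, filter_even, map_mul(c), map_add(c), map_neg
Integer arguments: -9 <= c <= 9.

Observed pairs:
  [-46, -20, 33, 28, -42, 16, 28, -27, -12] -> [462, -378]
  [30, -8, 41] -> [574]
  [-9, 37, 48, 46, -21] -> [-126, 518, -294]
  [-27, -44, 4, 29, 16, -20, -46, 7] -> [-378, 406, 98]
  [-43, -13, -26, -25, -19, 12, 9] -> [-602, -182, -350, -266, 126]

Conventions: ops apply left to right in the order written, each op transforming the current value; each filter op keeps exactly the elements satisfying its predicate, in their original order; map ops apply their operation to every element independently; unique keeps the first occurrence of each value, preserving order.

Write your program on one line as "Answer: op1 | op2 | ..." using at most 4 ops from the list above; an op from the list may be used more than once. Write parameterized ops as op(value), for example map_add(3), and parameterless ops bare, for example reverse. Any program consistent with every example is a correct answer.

map_mul(7) | unique | filter_odd | map_mul(2)

Check, running the answer program on each example:
  [-46, -20, 33, 28, -42, 16, 28, -27, -12] -> [-322, -140, 231, 196, -294, 112, 196, -189, -84] -> [-322, -140, 231, 196, -294, 112, -189, -84] -> [231, -189] -> [462, -378]
  [30, -8, 41] -> [210, -56, 287] -> [210, -56, 287] -> [287] -> [574]
  [-9, 37, 48, 46, -21] -> [-63, 259, 336, 322, -147] -> [-63, 259, 336, 322, -147] -> [-63, 259, -147] -> [-126, 518, -294]
  [-27, -44, 4, 29, 16, -20, -46, 7] -> [-189, -308, 28, 203, 112, -140, -322, 49] -> [-189, -308, 28, 203, 112, -140, -322, 49] -> [-189, 203, 49] -> [-378, 406, 98]
  [-43, -13, -26, -25, -19, 12, 9] -> [-301, -91, -182, -175, -133, 84, 63] -> [-301, -91, -182, -175, -133, 84, 63] -> [-301, -91, -175, -133, 63] -> [-602, -182, -350, -266, 126]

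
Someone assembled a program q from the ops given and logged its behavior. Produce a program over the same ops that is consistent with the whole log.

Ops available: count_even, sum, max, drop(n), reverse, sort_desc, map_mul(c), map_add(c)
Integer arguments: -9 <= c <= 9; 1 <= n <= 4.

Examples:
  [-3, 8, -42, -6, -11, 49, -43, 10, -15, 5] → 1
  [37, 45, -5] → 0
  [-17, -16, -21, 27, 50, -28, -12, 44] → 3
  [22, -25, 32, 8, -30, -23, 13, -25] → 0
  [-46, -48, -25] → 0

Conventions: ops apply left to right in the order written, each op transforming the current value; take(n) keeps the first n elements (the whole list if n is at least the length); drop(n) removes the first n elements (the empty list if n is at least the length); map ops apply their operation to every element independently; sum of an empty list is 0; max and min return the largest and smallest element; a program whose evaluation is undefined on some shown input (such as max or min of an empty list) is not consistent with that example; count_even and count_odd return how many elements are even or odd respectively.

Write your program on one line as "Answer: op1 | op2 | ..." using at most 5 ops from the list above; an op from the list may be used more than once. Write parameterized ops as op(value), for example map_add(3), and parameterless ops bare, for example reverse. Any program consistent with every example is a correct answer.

drop(2) | drop(3) | reverse | map_add(-4) | count_even

Check, running the answer program on each example:
  [-3, 8, -42, -6, -11, 49, -43, 10, -15, 5] -> [-42, -6, -11, 49, -43, 10, -15, 5] -> [49, -43, 10, -15, 5] -> [5, -15, 10, -43, 49] -> [1, -19, 6, -47, 45] -> 1
  [37, 45, -5] -> [-5] -> [] -> [] -> [] -> 0
  [-17, -16, -21, 27, 50, -28, -12, 44] -> [-21, 27, 50, -28, -12, 44] -> [-28, -12, 44] -> [44, -12, -28] -> [40, -16, -32] -> 3
  [22, -25, 32, 8, -30, -23, 13, -25] -> [32, 8, -30, -23, 13, -25] -> [-23, 13, -25] -> [-25, 13, -23] -> [-29, 9, -27] -> 0
  [-46, -48, -25] -> [-25] -> [] -> [] -> [] -> 0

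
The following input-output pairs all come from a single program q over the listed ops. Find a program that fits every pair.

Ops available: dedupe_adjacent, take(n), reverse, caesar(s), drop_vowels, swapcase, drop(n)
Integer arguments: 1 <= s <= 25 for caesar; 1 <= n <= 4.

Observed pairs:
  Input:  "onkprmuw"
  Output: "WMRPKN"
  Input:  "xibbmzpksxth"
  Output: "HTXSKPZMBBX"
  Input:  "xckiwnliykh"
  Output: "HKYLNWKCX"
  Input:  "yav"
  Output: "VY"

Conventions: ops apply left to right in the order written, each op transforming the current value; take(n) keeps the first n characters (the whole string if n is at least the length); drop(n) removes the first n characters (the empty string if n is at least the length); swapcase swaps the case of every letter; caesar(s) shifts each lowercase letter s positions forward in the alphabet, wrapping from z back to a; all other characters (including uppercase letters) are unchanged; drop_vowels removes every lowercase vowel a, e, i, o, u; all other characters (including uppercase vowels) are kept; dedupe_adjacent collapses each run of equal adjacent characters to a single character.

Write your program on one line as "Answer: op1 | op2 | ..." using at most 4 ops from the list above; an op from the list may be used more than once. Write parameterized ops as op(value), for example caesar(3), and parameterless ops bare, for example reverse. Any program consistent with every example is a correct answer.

drop_vowels | reverse | swapcase

Check, running the answer program on each example:
  "onkprmuw" -> "nkprmw" -> "wmrpkn" -> "WMRPKN"
  "xibbmzpksxth" -> "xbbmzpksxth" -> "htxskpzmbbx" -> "HTXSKPZMBBX"
  "xckiwnliykh" -> "xckwnlykh" -> "hkylnwkcx" -> "HKYLNWKCX"
  "yav" -> "yv" -> "vy" -> "VY"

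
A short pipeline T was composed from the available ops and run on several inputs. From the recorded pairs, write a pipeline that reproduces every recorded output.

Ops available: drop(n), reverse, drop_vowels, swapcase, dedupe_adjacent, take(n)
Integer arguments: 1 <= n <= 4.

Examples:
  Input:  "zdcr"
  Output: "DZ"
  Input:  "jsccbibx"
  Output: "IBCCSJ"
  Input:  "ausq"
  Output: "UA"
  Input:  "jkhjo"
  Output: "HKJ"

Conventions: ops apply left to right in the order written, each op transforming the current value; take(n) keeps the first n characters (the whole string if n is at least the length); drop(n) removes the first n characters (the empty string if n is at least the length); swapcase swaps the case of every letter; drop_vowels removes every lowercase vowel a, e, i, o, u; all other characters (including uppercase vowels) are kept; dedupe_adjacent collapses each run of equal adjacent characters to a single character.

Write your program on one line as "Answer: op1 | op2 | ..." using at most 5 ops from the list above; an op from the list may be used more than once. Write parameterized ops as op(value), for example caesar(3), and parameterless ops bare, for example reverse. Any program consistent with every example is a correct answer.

reverse | swapcase | drop(1) | drop(1)

Check, running the answer program on each example:
  "zdcr" -> "rcdz" -> "RCDZ" -> "CDZ" -> "DZ"
  "jsccbibx" -> "xbibccsj" -> "XBIBCCSJ" -> "BIBCCSJ" -> "IBCCSJ"
  "ausq" -> "qsua" -> "QSUA" -> "SUA" -> "UA"
  "jkhjo" -> "ojhkj" -> "OJHKJ" -> "JHKJ" -> "HKJ"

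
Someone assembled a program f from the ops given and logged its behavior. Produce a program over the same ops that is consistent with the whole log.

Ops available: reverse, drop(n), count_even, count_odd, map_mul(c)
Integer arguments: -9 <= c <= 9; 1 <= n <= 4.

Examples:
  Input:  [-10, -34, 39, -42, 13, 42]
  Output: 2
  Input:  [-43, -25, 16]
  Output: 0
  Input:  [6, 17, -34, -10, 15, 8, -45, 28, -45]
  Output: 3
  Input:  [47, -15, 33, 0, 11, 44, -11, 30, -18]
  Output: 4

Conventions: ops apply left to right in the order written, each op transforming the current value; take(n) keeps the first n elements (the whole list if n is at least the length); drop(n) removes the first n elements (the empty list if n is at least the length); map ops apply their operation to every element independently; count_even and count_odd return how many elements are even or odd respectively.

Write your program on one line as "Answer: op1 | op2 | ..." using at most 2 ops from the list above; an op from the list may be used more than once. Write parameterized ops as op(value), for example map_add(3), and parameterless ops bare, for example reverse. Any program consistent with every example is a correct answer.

drop(3) | count_even

Check, running the answer program on each example:
  [-10, -34, 39, -42, 13, 42] -> [-42, 13, 42] -> 2
  [-43, -25, 16] -> [] -> 0
  [6, 17, -34, -10, 15, 8, -45, 28, -45] -> [-10, 15, 8, -45, 28, -45] -> 3
  [47, -15, 33, 0, 11, 44, -11, 30, -18] -> [0, 11, 44, -11, 30, -18] -> 4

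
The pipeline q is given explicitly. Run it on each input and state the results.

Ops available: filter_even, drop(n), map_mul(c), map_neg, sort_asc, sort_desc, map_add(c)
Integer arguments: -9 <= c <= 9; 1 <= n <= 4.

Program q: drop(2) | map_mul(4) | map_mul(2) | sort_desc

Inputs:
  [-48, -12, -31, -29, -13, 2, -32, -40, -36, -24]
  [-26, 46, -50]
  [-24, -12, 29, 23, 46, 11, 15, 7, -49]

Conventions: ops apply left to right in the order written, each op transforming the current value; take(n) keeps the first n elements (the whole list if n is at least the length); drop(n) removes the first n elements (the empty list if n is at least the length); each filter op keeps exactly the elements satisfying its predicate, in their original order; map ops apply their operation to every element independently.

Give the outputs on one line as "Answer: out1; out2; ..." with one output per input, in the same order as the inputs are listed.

Execution, op by op:
  [-48, -12, -31, -29, -13, 2, -32, -40, -36, -24] -> [-31, -29, -13, 2, -32, -40, -36, -24] -> [-124, -116, -52, 8, -128, -160, -144, -96] -> [-248, -232, -104, 16, -256, -320, -288, -192] -> [16, -104, -192, -232, -248, -256, -288, -320]
  [-26, 46, -50] -> [-50] -> [-200] -> [-400] -> [-400]
  [-24, -12, 29, 23, 46, 11, 15, 7, -49] -> [29, 23, 46, 11, 15, 7, -49] -> [116, 92, 184, 44, 60, 28, -196] -> [232, 184, 368, 88, 120, 56, -392] -> [368, 232, 184, 120, 88, 56, -392]

[16, -104, -192, -232, -248, -256, -288, -320]; [-400]; [368, 232, 184, 120, 88, 56, -392]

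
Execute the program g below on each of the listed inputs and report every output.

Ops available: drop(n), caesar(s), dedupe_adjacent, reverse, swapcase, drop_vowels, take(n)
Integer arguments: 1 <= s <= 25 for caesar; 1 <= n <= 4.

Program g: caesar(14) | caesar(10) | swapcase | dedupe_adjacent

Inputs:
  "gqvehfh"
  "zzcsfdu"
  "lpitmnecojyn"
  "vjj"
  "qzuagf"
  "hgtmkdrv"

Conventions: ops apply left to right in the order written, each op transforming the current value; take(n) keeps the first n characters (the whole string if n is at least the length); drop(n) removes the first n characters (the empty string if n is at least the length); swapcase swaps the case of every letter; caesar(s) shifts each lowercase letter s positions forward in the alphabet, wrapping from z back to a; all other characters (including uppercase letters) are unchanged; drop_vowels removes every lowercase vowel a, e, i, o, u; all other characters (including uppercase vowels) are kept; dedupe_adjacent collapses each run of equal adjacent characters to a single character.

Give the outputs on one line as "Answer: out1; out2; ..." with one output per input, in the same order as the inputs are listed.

"EOTCFDF"; "XAQDBS"; "JNGRKLCAMHWL"; "TH"; "OXSYED"; "FERKIBPT"

Execution, op by op:
  "gqvehfh" -> "uejsvtv" -> "eotcfdf" -> "EOTCFDF" -> "EOTCFDF"
  "zzcsfdu" -> "nnqgtri" -> "xxaqdbs" -> "XXAQDBS" -> "XAQDBS"
  "lpitmnecojyn" -> "zdwhabsqcxmb" -> "jngrklcamhwl" -> "JNGRKLCAMHWL" -> "JNGRKLCAMHWL"
  "vjj" -> "jxx" -> "thh" -> "THH" -> "TH"
  "qzuagf" -> "eniout" -> "oxsyed" -> "OXSYED" -> "OXSYED"
  "hgtmkdrv" -> "vuhayrfj" -> "ferkibpt" -> "FERKIBPT" -> "FERKIBPT"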